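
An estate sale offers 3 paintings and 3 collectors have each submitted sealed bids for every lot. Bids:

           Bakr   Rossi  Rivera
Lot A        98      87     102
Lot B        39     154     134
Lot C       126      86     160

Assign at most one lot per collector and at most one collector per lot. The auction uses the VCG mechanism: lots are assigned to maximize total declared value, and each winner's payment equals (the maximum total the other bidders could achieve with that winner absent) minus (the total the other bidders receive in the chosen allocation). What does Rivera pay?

Rivera pays $28.

Efficient allocation: Bakr→Lot A ($98), Rossi→Lot B ($154), Rivera→Lot C ($160); total welfare W = $412.
Rivera receives Lot C at value $160, so the others get W − 160 = $252.
Without Rivera: best allocation of the remaining 2 bidders over all 3 lots is Bakr→Lot C ($126), Rossi→Lot B ($154), total $280.
VCG payment = (others' best without Rivera) − (others' welfare with Rivera) = 280 − 252 = $28.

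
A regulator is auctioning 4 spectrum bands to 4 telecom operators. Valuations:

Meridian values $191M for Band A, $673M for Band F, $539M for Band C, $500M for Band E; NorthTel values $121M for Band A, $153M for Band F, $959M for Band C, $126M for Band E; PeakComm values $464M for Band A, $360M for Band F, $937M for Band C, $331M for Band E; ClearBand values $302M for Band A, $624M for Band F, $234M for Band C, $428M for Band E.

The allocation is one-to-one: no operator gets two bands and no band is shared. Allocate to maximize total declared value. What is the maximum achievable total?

Treat this as an assignment problem: match each operator to one band.
Optimal: Meridian→Band E ($500M), NorthTel→Band C ($959M), PeakComm→Band A ($464M), ClearBand→Band F ($624M) — total 500+959+464+624 = $2547M.
Row-greedy (each operator in turn takes its best remaining band) gives $2524M, worse by 23.
Next-best assignment: Meridian→Band F, NorthTel→Band C, PeakComm→Band A, ClearBand→Band E = $2524M.
Swapping NorthTel↔PeakComm (NorthTel→Band A $121M, PeakComm→Band C $937M) loses 365.

Maximum total: $2547M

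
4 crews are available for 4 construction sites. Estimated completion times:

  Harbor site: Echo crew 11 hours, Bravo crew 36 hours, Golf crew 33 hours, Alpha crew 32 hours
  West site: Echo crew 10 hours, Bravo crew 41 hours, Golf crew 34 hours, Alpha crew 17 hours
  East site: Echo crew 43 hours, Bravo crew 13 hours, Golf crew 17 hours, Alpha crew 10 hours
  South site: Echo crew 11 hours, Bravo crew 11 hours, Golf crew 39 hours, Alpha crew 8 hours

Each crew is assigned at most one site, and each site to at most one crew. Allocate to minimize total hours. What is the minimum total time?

This is the linear assignment problem.
Optimal: Echo crew→Harbor site (11 hours), Bravo crew→South site (11 hours), Golf crew→East site (17 hours), Alpha crew→West site (17 hours) — total 11+11+17+17 = 56 hours.

Min total: 56 hours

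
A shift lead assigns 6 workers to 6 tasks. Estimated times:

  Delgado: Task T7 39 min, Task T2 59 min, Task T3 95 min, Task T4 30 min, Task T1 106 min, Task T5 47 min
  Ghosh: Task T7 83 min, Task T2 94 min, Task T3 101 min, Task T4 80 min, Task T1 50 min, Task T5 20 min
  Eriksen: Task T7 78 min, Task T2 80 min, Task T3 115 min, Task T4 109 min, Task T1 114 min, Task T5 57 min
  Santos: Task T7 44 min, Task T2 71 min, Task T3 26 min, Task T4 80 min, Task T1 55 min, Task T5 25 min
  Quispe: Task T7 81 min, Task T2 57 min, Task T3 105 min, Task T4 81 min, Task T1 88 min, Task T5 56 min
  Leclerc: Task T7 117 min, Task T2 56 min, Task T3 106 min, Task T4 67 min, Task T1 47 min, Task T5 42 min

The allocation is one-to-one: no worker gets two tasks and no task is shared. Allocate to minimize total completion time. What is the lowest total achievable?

Minimum total: 258 min

This is a one-to-one assignment (minimum-cost bipartite matching).
Optimal: Delgado→Task T4 (30 min), Ghosh→Task T5 (20 min), Eriksen→Task T7 (78 min), Santos→Task T3 (26 min), Quispe→Task T2 (57 min), Leclerc→Task T1 (47 min) — total 30+20+78+26+57+47 = 258 min.
Column-greedy (each task in turn goes to its cheapest remaining worker) gives 346 min, worse by 88.
Swapping Quispe↔Eriksen (Quispe→Task T7 81 min, Eriksen→Task T2 80 min) adds 26.
Every other assignment is strictly worse.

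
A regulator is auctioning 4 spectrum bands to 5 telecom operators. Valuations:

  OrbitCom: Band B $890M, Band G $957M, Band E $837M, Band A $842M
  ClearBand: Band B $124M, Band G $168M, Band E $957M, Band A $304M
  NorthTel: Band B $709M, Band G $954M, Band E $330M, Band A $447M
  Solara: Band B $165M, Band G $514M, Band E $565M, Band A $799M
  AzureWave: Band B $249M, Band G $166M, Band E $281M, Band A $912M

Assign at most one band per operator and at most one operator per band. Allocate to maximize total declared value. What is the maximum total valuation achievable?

Optimal: OrbitCom→Band B ($890M), NorthTel→Band G ($954M), ClearBand→Band E ($957M), AzureWave→Band A ($912M) — total 890+954+957+912 = $3713M.
Max-entry greedy (repeatedly take the single best remaining cell) gives $3535M, worse by 178.
No other one-to-one assignment exceeds $3713M.

Max total: $3713M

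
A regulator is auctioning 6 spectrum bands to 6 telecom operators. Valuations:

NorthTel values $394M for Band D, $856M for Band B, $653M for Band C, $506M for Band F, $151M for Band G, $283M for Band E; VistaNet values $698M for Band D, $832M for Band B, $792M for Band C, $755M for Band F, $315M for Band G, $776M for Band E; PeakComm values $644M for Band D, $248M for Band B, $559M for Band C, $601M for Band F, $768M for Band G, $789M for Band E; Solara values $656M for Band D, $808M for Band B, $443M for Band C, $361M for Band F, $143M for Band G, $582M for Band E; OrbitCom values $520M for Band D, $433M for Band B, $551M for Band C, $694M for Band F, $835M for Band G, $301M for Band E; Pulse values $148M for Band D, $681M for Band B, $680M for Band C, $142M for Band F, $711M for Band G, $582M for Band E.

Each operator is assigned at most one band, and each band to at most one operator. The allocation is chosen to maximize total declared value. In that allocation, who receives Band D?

Solara receives Band D.

Optimal: NorthTel→Band B ($856M), VistaNet→Band F ($755M), PeakComm→Band E ($789M), Solara→Band D ($656M), OrbitCom→Band G ($835M), Pulse→Band C ($680M) — total 856+755+789+656+835+680 = $4571M.
Column-greedy (each band in turn goes to its best remaining operator) gives $4278M, worse by 293.
Every other assignment is strictly worse.
Solara's own top band is Band B ($808M), but forcing Solara→Band B and reassigning the rest optimally gives only $4353M — worse by 218.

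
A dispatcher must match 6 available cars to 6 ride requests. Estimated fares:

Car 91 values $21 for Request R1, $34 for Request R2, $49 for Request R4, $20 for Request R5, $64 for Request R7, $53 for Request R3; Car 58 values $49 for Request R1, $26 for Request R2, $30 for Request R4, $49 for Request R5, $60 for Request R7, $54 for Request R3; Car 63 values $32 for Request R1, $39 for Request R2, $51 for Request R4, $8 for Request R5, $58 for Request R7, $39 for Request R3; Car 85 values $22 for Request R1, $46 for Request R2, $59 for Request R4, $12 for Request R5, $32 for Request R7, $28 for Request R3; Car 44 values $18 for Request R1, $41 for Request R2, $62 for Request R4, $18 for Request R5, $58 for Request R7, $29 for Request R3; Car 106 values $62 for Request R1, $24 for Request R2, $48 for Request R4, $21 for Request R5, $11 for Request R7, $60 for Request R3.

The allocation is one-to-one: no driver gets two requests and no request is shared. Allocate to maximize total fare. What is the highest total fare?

Max total: $330

Treat this as an assignment problem: match each driver to one request.
Optimal: Car 91→Request R3 ($53), Car 58→Request R5 ($49), Car 63→Request R7 ($58), Car 85→Request R2 ($46), Car 44→Request R4 ($62), Car 106→Request R1 ($62) — total 53+49+58+46+62+62 = $330.
Max-entry greedy (repeatedly take the single best remaining cell) gives $296, worse by 34.
Next-best assignment: Car 91→Request R7, Car 58→Request R5, Car 63→Request R3, Car 85→Request R2, Car 44→Request R4, Car 106→Request R1 = $322.
Swapping Car 91↔Car 63 (Car 91→Request R7 $64, Car 63→Request R3 $39) loses 8.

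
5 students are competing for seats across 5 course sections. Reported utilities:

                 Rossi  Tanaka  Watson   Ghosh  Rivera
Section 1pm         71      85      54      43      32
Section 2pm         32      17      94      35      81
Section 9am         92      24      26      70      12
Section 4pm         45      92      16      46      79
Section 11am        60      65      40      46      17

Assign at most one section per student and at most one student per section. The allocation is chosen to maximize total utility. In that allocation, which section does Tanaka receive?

Tanaka receives Section 1pm.

Treat this as an assignment problem: match each student to one section.
Optimal: Rossi→Section 9am (92 points), Tanaka→Section 1pm (85 points), Watson→Section 2pm (94 points), Ghosh→Section 11am (46 points), Rivera→Section 4pm (79 points) — total 92+85+94+46+79 = 396 points.
Row-greedy (each student in turn takes its best remaining section) gives 356 points, worse by 40.
Tanaka's own top section is Section 4pm (92 points), but forcing Tanaka→Section 4pm and reassigning the rest optimally gives only 365 points — worse by 31.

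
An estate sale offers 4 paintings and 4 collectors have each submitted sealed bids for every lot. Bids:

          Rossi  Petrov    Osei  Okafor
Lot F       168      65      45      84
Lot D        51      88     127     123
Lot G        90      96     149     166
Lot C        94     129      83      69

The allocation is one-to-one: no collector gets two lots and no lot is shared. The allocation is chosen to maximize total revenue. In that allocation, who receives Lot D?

Osei receives Lot D.

Optimal: Rossi→Lot F ($168), Petrov→Lot C ($129), Osei→Lot D ($127), Okafor→Lot G ($166) — total 168+129+127+166 = $590.
Row-greedy (each collector in turn takes its best remaining lot) gives $569, worse by 21.
Osei's own top lot is Lot G ($149), but forcing Osei→Lot G and reassigning the rest optimally gives only $569 — worse by 21.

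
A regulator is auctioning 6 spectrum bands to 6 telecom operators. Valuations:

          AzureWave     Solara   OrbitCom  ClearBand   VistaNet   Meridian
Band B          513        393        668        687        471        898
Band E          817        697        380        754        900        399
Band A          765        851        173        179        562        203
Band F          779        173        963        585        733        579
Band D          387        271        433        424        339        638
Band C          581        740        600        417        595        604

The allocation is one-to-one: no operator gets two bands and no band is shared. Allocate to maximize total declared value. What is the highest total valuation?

Treat this as an assignment problem: match each operator to one band.
Optimal: AzureWave→Band A ($765M), Solara→Band C ($740M), OrbitCom→Band F ($963M), ClearBand→Band B ($687M), VistaNet→Band E ($900M), Meridian→Band D ($638M) — total 765+740+963+687+900+638 = $4693M.
Max-entry greedy (repeatedly take the single best remaining cell) gives $4617M, worse by 76.
Next-best assignment: AzureWave→Band A, Solara→Band C, OrbitCom→Band F, ClearBand→Band D, VistaNet→Band E, Meridian→Band B = $4690M.

Maximum total: $4693M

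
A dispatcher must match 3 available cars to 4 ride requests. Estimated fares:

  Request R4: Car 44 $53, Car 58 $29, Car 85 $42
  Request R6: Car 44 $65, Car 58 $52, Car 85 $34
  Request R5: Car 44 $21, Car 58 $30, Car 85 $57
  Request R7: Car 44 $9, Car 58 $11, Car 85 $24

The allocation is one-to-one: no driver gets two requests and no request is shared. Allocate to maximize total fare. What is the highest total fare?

Maximum total: $162

Optimal: Car 44→Request R4 ($53), Car 58→Request R6 ($52), Car 85→Request R5 ($57) — total 53+52+57 = $162.
Max-entry greedy (repeatedly take the single best remaining cell) gives $151, worse by 11.
Next-best assignment: Car 44→Request R6, Car 58→Request R4, Car 85→Request R5 = $151.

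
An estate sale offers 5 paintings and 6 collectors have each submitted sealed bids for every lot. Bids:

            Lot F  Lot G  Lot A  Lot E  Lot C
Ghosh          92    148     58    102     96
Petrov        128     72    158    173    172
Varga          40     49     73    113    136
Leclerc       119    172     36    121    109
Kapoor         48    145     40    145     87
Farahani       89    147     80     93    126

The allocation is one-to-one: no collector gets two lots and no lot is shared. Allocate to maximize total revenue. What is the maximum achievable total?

Maximum total: $706

Treat this as an assignment problem: match each collector to one lot.
Optimal: Leclerc→Lot F ($119), Ghosh→Lot G ($148), Petrov→Lot A ($158), Kapoor→Lot E ($145), Varga→Lot C ($136) — total 119+148+158+145+136 = $706.
Max-entry greedy (repeatedly take the single best remaining cell) gives $653, worse by 53.
Next-best assignment: Leclerc→Lot F, Farahani→Lot G, Petrov→Lot A, Kapoor→Lot E, Varga→Lot C = $705.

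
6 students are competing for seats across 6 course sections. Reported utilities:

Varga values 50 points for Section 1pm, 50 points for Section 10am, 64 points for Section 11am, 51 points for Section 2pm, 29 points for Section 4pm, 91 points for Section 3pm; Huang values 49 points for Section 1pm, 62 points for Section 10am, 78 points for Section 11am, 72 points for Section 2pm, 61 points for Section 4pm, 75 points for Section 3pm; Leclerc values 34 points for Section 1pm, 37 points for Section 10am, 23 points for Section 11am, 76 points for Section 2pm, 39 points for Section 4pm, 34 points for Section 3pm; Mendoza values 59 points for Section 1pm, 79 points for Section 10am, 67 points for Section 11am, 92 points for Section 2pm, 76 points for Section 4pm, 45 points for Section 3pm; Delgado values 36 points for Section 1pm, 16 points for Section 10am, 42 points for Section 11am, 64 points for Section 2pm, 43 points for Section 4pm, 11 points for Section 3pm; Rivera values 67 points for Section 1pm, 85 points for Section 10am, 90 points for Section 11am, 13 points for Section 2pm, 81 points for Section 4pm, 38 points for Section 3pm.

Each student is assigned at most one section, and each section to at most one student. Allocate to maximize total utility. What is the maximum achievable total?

Optimal: Varga→Section 3pm (91 points), Huang→Section 11am (78 points), Leclerc→Section 2pm (76 points), Mendoza→Section 4pm (76 points), Delgado→Section 1pm (36 points), Rivera→Section 10am (85 points) — total 91+78+76+76+36+85 = 442 points.
Max-entry greedy (repeatedly take the single best remaining cell) gives 412 points, worse by 30.
Next-best assignment: Varga→Section 3pm, Huang→Section 11am, Leclerc→Section 2pm, Mendoza→Section 10am, Delgado→Section 1pm, Rivera→Section 4pm = 441 points.
No other one-to-one assignment exceeds 442 points.

Max total: 442 points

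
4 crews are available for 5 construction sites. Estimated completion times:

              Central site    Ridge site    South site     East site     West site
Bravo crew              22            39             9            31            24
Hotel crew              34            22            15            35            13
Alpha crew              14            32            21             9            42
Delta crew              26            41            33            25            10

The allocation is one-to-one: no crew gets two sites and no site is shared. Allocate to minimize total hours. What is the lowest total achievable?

This is a one-to-one assignment (minimum-cost bipartite matching).
Optimal: Bravo crew→South site (9 hours), Hotel crew→Ridge site (22 hours), Alpha crew→East site (9 hours), Delta crew→West site (10 hours) — total 9+22+9+10 = 50 hours.
Swapping Delta crew↔Alpha crew (Delta crew→East site 25 hours, Alpha crew→West site 42 hours) adds 48.
Checked against all permutations: 50 hours is optimal.

Minimum total: 50 hours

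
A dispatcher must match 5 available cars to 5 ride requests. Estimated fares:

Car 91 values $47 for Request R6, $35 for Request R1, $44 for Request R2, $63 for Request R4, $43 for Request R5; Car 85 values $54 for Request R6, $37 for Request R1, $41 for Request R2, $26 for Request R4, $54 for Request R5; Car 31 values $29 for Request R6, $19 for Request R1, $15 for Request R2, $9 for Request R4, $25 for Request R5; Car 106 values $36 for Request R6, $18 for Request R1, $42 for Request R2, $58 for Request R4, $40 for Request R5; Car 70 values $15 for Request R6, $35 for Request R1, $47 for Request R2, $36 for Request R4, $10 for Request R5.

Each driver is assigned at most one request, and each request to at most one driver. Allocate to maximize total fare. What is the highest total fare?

Maximum total: $225

This is a one-to-one assignment (maximum-weight bipartite matching).
Optimal: Car 91→Request R6 ($47), Car 85→Request R5 ($54), Car 31→Request R1 ($19), Car 106→Request R4 ($58), Car 70→Request R2 ($47) — total 47+54+19+58+47 = $225.
Max-entry greedy (repeatedly take the single best remaining cell) gives $223, worse by 2.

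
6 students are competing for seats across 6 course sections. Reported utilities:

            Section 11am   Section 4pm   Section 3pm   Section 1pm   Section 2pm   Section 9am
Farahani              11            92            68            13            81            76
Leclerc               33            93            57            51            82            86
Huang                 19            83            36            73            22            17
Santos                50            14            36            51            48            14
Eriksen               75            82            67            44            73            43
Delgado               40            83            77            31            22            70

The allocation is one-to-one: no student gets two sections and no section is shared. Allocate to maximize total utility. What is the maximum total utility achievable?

Optimal: Farahani→Section 2pm (81 points), Leclerc→Section 9am (86 points), Huang→Section 4pm (83 points), Santos→Section 1pm (51 points), Eriksen→Section 11am (75 points), Delgado→Section 3pm (77 points) — total 81+86+83+51+75+77 = 453 points.
Column-greedy (each section in turn goes to its best remaining student) gives 413 points, worse by 40.
Next-best assignment: Farahani→Section 4pm, Leclerc→Section 9am, Huang→Section 1pm, Santos→Section 11am, Eriksen→Section 2pm, Delgado→Section 3pm = 451 points.

Max total: 453 points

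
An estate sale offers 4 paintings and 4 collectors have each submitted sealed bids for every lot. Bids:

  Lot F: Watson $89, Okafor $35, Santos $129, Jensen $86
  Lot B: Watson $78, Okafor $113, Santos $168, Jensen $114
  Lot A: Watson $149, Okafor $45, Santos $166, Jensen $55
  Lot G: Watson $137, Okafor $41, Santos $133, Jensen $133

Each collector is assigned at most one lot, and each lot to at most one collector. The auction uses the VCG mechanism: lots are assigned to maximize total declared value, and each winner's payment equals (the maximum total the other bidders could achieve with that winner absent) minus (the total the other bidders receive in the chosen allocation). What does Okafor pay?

Okafor pays $39.

Efficient allocation: Watson→Lot A ($149), Okafor→Lot B ($113), Santos→Lot F ($129), Jensen→Lot G ($133); total welfare W = $524.
Okafor receives Lot B at value $113, so the others get W − 113 = $411.
Without Okafor: best allocation of the remaining 3 bidders over all 4 lots is Watson→Lot A ($149), Santos→Lot B ($168), Jensen→Lot G ($133), total $450.
VCG payment = (others' best without Okafor) − (others' welfare with Okafor) = 450 − 411 = $39.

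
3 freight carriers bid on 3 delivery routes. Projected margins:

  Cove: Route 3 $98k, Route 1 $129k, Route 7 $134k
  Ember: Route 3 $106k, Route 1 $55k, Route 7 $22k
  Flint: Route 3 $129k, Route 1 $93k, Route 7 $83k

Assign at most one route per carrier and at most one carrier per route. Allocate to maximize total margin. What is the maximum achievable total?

Optimal: Cove→Route 7 ($134k), Ember→Route 3 ($106k), Flint→Route 1 ($93k) — total 134+106+93 = $333k.
Column-greedy (each route in turn goes to its best remaining carrier) gives $280k, worse by 53.
Next-best assignment: Cove→Route 1, Ember→Route 3, Flint→Route 7 = $318k.

Maximum total: $333k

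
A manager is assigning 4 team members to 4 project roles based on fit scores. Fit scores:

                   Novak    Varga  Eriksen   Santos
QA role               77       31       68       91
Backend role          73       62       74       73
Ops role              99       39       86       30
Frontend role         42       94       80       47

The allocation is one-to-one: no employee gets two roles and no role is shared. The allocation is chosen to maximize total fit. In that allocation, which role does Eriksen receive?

Eriksen receives Backend role.

Optimal: Novak→Ops role (99 pts), Varga→Frontend role (94 pts), Eriksen→Backend role (74 pts), Santos→QA role (91 pts) — total 99+94+74+91 = 358 pts.
Eriksen's own top role is Ops role (86 pts), but forcing Eriksen→Ops role and reassigning the rest optimally gives only 344 pts — worse by 14.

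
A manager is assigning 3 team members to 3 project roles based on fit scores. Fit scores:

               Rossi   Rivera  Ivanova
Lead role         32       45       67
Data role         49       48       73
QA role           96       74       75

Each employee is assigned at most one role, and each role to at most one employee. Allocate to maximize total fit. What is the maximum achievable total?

This is a one-to-one assignment (maximum-weight bipartite matching).
Optimal: Rossi→QA role (96 pts), Rivera→Lead role (45 pts), Ivanova→Data role (73 pts) — total 96+45+73 = 214 pts.
Column-greedy (each role in turn goes to its best remaining employee) gives 190 pts, worse by 24.
Next-best assignment: Rossi→QA role, Rivera→Data role, Ivanova→Lead role = 211 pts.

Max total: 214 pts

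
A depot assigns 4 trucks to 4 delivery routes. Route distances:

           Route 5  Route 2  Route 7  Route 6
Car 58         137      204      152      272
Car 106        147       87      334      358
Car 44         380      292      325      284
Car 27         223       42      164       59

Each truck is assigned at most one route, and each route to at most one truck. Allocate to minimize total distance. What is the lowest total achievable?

Minimum total: 608 km

This is a one-to-one assignment (minimum-cost bipartite matching).
Optimal: Car 58→Route 5 (137 km), Car 106→Route 2 (87 km), Car 44→Route 7 (325 km), Car 27→Route 6 (59 km) — total 137+87+325+59 = 608 km.
Min-entry greedy (repeatedly take the single cheapest remaining cell) gives 797 km, worse by 189.
Swapping Car 106↔Car 27 (Car 106→Route 6 358 km, Car 27→Route 2 42 km) adds 254.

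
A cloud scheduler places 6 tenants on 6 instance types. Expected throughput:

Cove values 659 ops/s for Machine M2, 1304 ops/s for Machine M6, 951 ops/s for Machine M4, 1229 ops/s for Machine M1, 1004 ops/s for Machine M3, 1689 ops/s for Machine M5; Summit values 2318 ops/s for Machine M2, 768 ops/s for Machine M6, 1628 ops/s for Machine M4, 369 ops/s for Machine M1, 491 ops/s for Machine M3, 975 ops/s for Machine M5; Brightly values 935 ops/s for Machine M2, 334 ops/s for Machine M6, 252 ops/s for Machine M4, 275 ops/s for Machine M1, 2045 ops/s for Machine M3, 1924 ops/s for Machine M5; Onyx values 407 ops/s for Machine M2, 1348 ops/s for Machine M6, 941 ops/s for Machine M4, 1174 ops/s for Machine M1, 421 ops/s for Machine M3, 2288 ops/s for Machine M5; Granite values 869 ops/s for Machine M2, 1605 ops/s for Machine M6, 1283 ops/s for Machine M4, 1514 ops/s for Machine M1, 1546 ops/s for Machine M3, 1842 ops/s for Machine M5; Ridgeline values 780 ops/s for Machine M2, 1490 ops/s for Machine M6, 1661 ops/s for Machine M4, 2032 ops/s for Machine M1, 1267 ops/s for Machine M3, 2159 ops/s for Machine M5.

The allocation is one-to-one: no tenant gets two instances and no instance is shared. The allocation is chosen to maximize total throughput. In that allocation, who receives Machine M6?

Optimal: Cove→Machine M6 (1304 ops/s), Summit→Machine M2 (2318 ops/s), Brightly→Machine M3 (2045 ops/s), Onyx→Machine M5 (2288 ops/s), Granite→Machine M4 (1283 ops/s), Ridgeline→Machine M1 (2032 ops/s) — total 1304+2318+2045+2288+1283+2032 = 11270 ops/s.
Max-entry greedy (repeatedly take the single best remaining cell) gives 11239 ops/s, worse by 31.
Cove's own top instance is Machine M5 (1689 ops/s), but forcing Cove→Machine M5 and reassigning the rest optimally gives only 10715 ops/s — worse by 555.

Cove receives Machine M6.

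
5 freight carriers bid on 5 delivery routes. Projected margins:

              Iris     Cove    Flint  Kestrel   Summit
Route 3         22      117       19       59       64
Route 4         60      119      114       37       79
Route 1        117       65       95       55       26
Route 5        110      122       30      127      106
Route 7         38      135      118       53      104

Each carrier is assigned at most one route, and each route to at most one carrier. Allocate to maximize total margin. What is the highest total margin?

Maximum total: $579k

Optimal: Iris→Route 1 ($117k), Cove→Route 3 ($117k), Flint→Route 4 ($114k), Kestrel→Route 5 ($127k), Summit→Route 7 ($104k) — total 117+117+114+127+104 = $579k.
Max-entry greedy (repeatedly take the single best remaining cell) gives $557k, worse by 22.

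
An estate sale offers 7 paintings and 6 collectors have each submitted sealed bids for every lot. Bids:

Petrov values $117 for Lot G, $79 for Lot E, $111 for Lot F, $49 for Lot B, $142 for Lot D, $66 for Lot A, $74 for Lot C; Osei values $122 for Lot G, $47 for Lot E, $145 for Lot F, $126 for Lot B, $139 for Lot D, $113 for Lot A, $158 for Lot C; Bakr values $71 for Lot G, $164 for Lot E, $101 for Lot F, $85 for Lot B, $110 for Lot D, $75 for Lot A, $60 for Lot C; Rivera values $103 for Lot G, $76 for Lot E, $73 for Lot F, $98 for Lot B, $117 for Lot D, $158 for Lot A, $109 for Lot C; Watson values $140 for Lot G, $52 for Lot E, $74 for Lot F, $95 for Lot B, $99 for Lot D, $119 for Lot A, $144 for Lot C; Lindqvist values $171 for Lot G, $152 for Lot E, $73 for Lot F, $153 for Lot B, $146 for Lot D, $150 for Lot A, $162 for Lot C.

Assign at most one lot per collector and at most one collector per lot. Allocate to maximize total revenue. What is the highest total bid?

Maximum total: $924

Optimal: Petrov→Lot D ($142), Osei→Lot F ($145), Bakr→Lot E ($164), Rivera→Lot A ($158), Watson→Lot C ($144), Lindqvist→Lot G ($171) — total 142+145+164+158+144+171 = $924.
Row-greedy (each collector in turn takes its best remaining lot) gives $915, worse by 9.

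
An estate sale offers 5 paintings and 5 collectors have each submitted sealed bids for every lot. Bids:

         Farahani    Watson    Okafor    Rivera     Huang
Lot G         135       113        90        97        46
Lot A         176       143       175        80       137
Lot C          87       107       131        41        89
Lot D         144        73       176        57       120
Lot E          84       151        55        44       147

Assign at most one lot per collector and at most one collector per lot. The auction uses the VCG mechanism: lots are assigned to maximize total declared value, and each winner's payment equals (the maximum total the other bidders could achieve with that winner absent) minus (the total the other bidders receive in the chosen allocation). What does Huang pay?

Efficient allocation: Farahani→Lot A ($176), Watson→Lot C ($107), Okafor→Lot D ($176), Rivera→Lot G ($97), Huang→Lot E ($147); total welfare W = $703.
Huang receives Lot E at value $147, so the others get W − 147 = $556.
Without Huang: best allocation of the remaining 4 bidders over all 5 lots is Farahani→Lot A ($176), Watson→Lot E ($151), Okafor→Lot D ($176), Rivera→Lot G ($97), total $600.
VCG payment = (others' best without Huang) − (others' welfare with Huang) = 600 − 556 = $44.

Huang pays $44.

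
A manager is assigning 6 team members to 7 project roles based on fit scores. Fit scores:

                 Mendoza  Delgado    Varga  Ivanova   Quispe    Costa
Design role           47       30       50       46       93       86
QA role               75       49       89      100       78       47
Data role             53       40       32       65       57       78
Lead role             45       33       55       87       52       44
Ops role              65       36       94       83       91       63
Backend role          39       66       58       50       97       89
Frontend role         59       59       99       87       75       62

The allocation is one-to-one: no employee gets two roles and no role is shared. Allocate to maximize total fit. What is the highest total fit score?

This is a one-to-one assignment (maximum-weight bipartite matching).
Optimal: Mendoza→QA role (75 pts), Delgado→Backend role (66 pts), Varga→Frontend role (99 pts), Ivanova→Lead role (87 pts), Quispe→Ops role (91 pts), Costa→Design role (86 pts) — total 75+66+99+87+91+86 = 504 pts.
Column-greedy (each role in turn goes to its best remaining employee) gives 457 pts, worse by 47.
Next-best assignment: Mendoza→Ops role, Delgado→Backend role, Varga→Frontend role, Ivanova→QA role, Quispe→Design role, Costa→Data role = 501 pts.
Swapping Quispe↔Ivanova (Quispe→Lead role 52 pts, Ivanova→Ops role 83 pts) loses 43.
Every other assignment is strictly worse.

Maximum total: 504 pts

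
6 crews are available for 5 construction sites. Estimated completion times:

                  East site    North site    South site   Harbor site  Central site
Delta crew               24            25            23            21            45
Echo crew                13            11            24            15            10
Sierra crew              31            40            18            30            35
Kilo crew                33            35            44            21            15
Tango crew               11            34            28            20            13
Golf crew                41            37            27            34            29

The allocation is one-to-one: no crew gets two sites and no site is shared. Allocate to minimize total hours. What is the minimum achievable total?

Minimum total: 76 hours

Optimal: Tango crew→East site (11 hours), Echo crew→North site (11 hours), Sierra crew→South site (18 hours), Delta crew→Harbor site (21 hours), Kilo crew→Central site (15 hours) — total 11+11+18+21+15 = 76 hours.
Row-greedy (each crew in turn takes its cheapest remaining site) gives 116 hours, worse by 40.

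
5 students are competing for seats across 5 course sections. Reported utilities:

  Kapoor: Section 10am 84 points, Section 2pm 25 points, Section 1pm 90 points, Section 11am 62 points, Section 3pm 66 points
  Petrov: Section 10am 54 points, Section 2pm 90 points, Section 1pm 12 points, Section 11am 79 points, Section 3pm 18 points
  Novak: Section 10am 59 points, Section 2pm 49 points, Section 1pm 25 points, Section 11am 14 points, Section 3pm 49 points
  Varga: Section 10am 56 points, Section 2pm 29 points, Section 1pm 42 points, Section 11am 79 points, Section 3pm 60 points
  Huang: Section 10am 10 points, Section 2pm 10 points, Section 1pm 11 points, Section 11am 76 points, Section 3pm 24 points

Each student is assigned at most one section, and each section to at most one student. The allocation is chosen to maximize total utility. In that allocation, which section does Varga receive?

Varga receives Section 3pm.

Optimal: Kapoor→Section 1pm (90 points), Petrov→Section 2pm (90 points), Novak→Section 10am (59 points), Varga→Section 3pm (60 points), Huang→Section 11am (76 points) — total 90+90+59+60+76 = 375 points.
Column-greedy (each section in turn goes to its best remaining student) gives 341 points, worse by 34.
Next-best assignment: Kapoor→Section 1pm, Petrov→Section 2pm, Novak→Section 3pm, Varga→Section 10am, Huang→Section 11am = 361 points.
No other one-to-one assignment exceeds 375 points.
Varga's own top section is Section 11am (79 points), but forcing Varga→Section 11am and reassigning the rest optimally gives only 342 points — worse by 33.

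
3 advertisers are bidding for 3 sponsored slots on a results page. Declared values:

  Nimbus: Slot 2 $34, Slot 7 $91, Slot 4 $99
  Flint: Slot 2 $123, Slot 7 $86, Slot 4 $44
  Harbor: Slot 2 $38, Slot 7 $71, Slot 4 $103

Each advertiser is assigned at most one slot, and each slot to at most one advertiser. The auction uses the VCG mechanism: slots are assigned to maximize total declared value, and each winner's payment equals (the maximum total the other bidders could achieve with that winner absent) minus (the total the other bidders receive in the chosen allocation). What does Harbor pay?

Harbor pays $8.

Efficient allocation: Nimbus→Slot 7 ($91), Flint→Slot 2 ($123), Harbor→Slot 4 ($103); total welfare W = $317.
Harbor receives Slot 4 at value $103, so the others get W − 103 = $214.
Without Harbor: best allocation of the remaining 2 bidders over all 3 slots is Nimbus→Slot 4 ($99), Flint→Slot 2 ($123), total $222.
VCG payment = (others' best without Harbor) − (others' welfare with Harbor) = 222 − 214 = $8.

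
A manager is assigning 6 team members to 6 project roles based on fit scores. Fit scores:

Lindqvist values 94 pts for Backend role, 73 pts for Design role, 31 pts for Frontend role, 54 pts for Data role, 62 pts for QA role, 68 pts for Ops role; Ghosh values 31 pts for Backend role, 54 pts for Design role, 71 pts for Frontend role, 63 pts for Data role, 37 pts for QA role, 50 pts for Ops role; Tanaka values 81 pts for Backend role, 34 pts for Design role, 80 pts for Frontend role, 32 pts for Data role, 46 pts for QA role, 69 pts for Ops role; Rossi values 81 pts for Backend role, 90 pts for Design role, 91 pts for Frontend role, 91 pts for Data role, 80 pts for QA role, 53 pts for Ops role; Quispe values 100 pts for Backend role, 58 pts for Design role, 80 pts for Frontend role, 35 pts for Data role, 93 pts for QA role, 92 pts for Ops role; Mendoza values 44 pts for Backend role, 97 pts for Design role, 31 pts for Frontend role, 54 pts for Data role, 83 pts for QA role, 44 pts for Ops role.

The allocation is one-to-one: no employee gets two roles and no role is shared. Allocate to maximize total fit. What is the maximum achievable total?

Max total: 515 pts

Optimal: Lindqvist→Backend role (94 pts), Ghosh→Frontend role (71 pts), Tanaka→Ops role (69 pts), Rossi→Data role (91 pts), Quispe→QA role (93 pts), Mendoza→Design role (97 pts) — total 94+71+69+91+93+97 = 515 pts.
Column-greedy (each role in turn goes to its best remaining employee) gives 482 pts, worse by 33.
Next-best assignment: Lindqvist→Backend role, Ghosh→Data role, Tanaka→Ops role, Rossi→Frontend role, Quispe→QA role, Mendoza→Design role = 507 pts.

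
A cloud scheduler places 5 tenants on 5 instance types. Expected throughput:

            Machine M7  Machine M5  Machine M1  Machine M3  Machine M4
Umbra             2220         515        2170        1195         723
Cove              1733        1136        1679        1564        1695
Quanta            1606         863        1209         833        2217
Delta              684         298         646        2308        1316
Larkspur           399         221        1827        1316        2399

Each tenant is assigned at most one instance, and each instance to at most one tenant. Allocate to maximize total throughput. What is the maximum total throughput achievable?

Optimal: Umbra→Machine M7 (2220 ops/s), Cove→Machine M5 (1136 ops/s), Quanta→Machine M4 (2217 ops/s), Delta→Machine M3 (2308 ops/s), Larkspur→Machine M1 (1827 ops/s) — total 2220+1136+2217+2308+1827 = 9708 ops/s.
Max-entry greedy (repeatedly take the single best remaining cell) gives 9469 ops/s, worse by 239.
Next-best assignment: Umbra→Machine M1, Cove→Machine M5, Quanta→Machine M7, Delta→Machine M3, Larkspur→Machine M4 = 9619 ops/s.
Swapping Delta↔Umbra (Delta→Machine M7 684 ops/s, Umbra→Machine M3 1195 ops/s) loses 2649.
Every other assignment is strictly worse.

Maximum total: 9708 ops/s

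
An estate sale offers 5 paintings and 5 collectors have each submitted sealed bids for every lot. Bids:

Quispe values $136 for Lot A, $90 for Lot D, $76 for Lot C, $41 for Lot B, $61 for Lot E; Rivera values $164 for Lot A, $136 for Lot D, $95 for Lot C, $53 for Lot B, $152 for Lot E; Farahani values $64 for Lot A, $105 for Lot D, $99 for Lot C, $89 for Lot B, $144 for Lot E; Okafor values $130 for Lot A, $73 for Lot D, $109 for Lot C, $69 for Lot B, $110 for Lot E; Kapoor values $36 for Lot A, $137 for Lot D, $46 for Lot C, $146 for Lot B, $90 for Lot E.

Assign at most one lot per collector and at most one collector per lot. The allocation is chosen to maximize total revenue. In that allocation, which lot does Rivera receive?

Optimal: Quispe→Lot A ($136), Rivera→Lot D ($136), Farahani→Lot E ($144), Okafor→Lot C ($109), Kapoor→Lot B ($146) — total 136+136+144+109+146 = $671.
Next-best assignment: Quispe→Lot D, Rivera→Lot A, Farahani→Lot E, Okafor→Lot C, Kapoor→Lot B = $653.
Swapping Kapoor↔Farahani (Kapoor→Lot E $90, Farahani→Lot B $89) loses 111.
Rivera's own top lot is Lot A ($164), but forcing Rivera→Lot A and reassigning the rest optimally gives only $653 — worse by 18.

Rivera receives Lot D.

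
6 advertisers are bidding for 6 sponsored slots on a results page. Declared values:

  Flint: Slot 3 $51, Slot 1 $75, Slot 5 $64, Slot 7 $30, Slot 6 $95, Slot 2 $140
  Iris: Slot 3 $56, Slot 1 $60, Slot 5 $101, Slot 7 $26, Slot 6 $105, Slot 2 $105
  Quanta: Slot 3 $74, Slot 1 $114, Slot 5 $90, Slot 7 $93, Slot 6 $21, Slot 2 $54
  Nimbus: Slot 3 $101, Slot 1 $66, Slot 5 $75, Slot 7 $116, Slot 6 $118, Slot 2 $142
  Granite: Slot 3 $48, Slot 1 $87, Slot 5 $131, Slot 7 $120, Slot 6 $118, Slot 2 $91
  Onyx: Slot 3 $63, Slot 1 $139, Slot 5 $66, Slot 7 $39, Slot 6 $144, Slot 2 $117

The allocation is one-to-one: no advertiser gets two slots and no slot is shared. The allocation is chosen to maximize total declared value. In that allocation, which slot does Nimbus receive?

This is the linear assignment problem.
Optimal: Flint→Slot 2 ($140), Iris→Slot 5 ($101), Quanta→Slot 1 ($114), Nimbus→Slot 3 ($101), Granite→Slot 7 ($120), Onyx→Slot 6 ($144) — total 140+101+114+101+120+144 = $720.
Nimbus's own top slot is Slot 2 ($142), but forcing Nimbus→Slot 2 and reassigning the rest optimally gives only $672 — worse by 48.

Nimbus receives Slot 3.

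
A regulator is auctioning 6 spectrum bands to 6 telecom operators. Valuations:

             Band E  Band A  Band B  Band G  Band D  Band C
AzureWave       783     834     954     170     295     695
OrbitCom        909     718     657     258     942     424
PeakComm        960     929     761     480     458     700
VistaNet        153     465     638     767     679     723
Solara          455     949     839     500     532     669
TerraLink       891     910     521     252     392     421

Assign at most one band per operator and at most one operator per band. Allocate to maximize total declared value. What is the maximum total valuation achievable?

Maximum total: $5203M

This is the linear assignment problem.
Optimal: AzureWave→Band B ($954M), OrbitCom→Band D ($942M), PeakComm→Band C ($700M), VistaNet→Band G ($767M), Solara→Band A ($949M), TerraLink→Band E ($891M) — total 954+942+700+767+949+891 = $5203M.
Row-greedy (each operator in turn takes its best remaining band) gives $4993M, worse by 210.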